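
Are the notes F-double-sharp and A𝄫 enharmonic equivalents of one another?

F## is pitch class 7; Abb is pitch class 7.
All spellings map to pitch class 7, so they are enharmonically equivalent.

Yes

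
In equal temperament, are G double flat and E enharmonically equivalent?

No

Gbb is pitch class 5; E is pitch class 4.
The pitch classes differ (5 vs. 4), so they are not enharmonic equivalents.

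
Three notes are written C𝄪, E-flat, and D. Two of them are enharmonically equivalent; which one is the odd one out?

Eb

In 12-tone equal temperament, enharmonic equivalents share a pitch class. C## is pitch class 2; Eb is pitch class 3; D is pitch class 2.
C## and D share pitch class 2, while Eb is pitch class 3.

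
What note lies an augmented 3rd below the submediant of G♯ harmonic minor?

The submediant of G# harmonic minor is E.
An augmented third (5 semitones) below E lands on the letter C, giving Cb.

Cb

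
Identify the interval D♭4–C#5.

The letter names run D→C, a span of 6 letter steps, so the interval is some kind of seventh.
Db to C# is 12 semitones. A major seventh is 11, so 12 makes it augmented.

augmented seventh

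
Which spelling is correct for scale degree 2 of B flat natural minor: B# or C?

C

Each scale degree takes a distinct letter name. Degree 2 of a scale on B must use the letter C.
C and B# are enharmonically the same pitch, but only C uses the letter C, so it is the correct spelling here.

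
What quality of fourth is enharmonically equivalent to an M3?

A major third spans 4 semitones.
A fourth spanning 4 semitones is diminished (the perfect fourth is 5).

diminished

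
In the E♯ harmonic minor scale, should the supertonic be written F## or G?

Each scale degree takes a distinct letter name. Degree 2 of a scale on E must use the letter F.
F## and G are enharmonically the same pitch, but only F## uses the letter F, so it is the correct spelling here.

F##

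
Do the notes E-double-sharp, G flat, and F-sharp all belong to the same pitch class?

Yes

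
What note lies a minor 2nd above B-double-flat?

B up a major second is C#, so the target letter is C.
From Bbb, a minor second is 1 semitone up: Cbb.

Cbb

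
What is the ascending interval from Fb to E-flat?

major seventh

The letter names run F→E, a span of 6 letter steps, so the interval is some kind of seventh.
Fb to Eb is 11 semitones. A major seventh is 11, so 11 makes it major.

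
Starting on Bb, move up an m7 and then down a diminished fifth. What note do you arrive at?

A minor seventh up from Bb is Ab (letter A, 10 semitones up).
A diminished fifth down from Ab is D (letter D, 6 semitones down).

D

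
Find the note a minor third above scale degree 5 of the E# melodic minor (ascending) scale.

D#

Scale degree 5 of E# melodic minor (ascending) is B#.
A minor third (3 semitones) above B# lands on the letter D, giving D#.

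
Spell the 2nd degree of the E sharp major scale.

F##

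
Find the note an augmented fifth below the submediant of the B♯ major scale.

C#

The submediant of B# major is G##.
An augmented fifth (8 semitones) below G## lands on the letter C, giving C#.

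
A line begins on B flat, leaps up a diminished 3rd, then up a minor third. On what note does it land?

Fbb

A diminished third up from Bb is Dbb (letter D, 2 semitones up).
A minor third up from Dbb is Fbb (letter F, 3 semitones up).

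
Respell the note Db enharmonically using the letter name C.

C#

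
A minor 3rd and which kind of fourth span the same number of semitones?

doubly diminished

A minor third spans 3 semitones.
A fourth spanning 3 semitones is doubly diminished (the perfect fourth is 5).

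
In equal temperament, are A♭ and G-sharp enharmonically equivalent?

Ab = pitch class 8 and G# = pitch class 8 — the same pitch class, so they are enharmonic equivalents.

Yes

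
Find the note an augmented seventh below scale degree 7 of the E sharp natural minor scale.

Eb

Scale degree 7 of E# natural minor is D#.
An augmented seventh (12 semitones) below D# lands on the letter E, giving Eb.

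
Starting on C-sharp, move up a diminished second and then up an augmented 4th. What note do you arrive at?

A diminished second up from C# is Db (letter D, 0 semitones up).
An augmented fourth up from Db is G (letter G, 6 semitones up).

G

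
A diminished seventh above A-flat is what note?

Gbb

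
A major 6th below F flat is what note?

F down a major sixth is Ab, so the target letter is A.
From Fb, a major sixth is 9 semitones down: Abb.

Abb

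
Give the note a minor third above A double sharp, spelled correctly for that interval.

C##

A third above A lands on the letter C.
A minor third spans 3 semitones, so A## moves to pitch class 2. On the letter C that is C##.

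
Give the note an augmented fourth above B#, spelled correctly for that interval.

B up a perfect fourth is E, so the target letter is E.
From B#, an augmented fourth is 6 semitones up: E##.

E##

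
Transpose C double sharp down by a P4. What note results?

G##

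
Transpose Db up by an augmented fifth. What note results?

D up a perfect fifth is A, so the target letter is A.
From Db, an augmented fifth is 8 semitones up: A.

A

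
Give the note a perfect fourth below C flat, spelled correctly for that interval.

A fourth below C lands on the letter G.
A perfect fourth spans 5 semitones, so Cb moves to pitch class 6. On the letter G that is Gb.

Gb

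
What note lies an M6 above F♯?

F up a major sixth is D, so the target letter is D.
From F#, a major sixth is 9 semitones up: D#.

D#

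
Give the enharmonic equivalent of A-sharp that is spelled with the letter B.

Bb

A# is pitch class 10. The letter B alone is pitch class 11.
To reach pitch class 10 from B requires an offset of -1 semitone, i.e. flat: Bb.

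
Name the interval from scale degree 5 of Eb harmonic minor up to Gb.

Scale degree 5 of Eb harmonic minor is Bb.
Bb up to Gb: letters B→G make it a sixth; 8 semitones makes it minor.

minor sixth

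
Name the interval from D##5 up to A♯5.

diminished fifth

Counting letters D–E–F–G–A gives a fifth.
D##→A# = 6 semitones, 1 narrower than the perfect fifth (7), so diminished.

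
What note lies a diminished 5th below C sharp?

A fifth below C lands on the letter F.
A diminished fifth spans 6 semitones, so C# moves to pitch class 7. On the letter F that is F##.

F##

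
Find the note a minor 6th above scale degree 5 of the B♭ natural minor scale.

Db

Scale degree 5 of Bb natural minor is F.
A minor sixth (8 semitones) above F lands on the letter D, giving Db.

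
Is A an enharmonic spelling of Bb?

No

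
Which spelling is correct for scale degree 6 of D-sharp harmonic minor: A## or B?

Each scale degree takes a distinct letter name. Degree 6 of a scale on D must use the letter B.
B and A## are enharmonically the same pitch, but only B uses the letter B, so it is the correct spelling here.

B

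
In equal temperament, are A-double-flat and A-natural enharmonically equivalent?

No

Abb is pitch class 7; A is pitch class 9.
The pitch classes differ (7 vs. 9), so they are not enharmonic equivalents.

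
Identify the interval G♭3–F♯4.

The letter names run G→F, a span of 6 letter steps, so the interval is some kind of seventh.
Gb to F# is 12 semitones. A major seventh is 11, so 12 makes it augmented.

augmented seventh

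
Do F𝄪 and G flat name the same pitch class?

No

F## is pitch class 7; Gb is pitch class 6.
The pitch classes differ (7 vs. 6), so they are not enharmonic equivalents.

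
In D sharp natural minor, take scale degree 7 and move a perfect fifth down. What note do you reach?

F#

Scale degree 7 of D# natural minor is C#.
A perfect fifth (7 semitones) below C# lands on the letter F, giving F#.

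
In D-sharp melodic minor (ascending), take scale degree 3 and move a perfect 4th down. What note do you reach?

C#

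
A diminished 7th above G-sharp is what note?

G up a major seventh is F#, so the target letter is F.
From G#, a diminished seventh is 9 semitones up: F.

F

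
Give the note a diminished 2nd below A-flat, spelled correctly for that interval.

G#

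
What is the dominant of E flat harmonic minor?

Bb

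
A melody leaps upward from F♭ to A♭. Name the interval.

major third

The letter names run F→A, a span of 2 letter steps, so the interval is some kind of third.
Fb to Ab is 4 semitones. A major third is 4, so 4 makes it major.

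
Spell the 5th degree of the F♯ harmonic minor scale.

C#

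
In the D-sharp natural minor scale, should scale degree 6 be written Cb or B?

Each scale degree takes a distinct letter name. Degree 6 of a scale on D must use the letter B.
B and Cb are enharmonically the same pitch, but only B uses the letter B, so it is the correct spelling here.

B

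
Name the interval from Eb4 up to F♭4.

minor second

The letter names run E→F, a span of 1 letter step, so the interval is some kind of second.
Eb to Fb is 1 semitone. A major second is 2, so 1 makes it minor.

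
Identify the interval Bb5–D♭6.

The letter names run B→D, a span of 2 letter steps, so the interval is some kind of third.
Bb to Db is 3 semitones. A major third is 4, so 3 makes it minor.

minor third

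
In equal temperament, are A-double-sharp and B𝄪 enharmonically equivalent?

No

A## is pitch class 11; B## is pitch class 1.
The pitch classes differ (11 vs. 1), so they are not enharmonic equivalents.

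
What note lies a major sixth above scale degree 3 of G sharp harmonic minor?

G#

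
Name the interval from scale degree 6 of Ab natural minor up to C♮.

Scale degree 6 of Ab natural minor is Fb.
Fb up to C: letters F→C make it a fifth; 8 semitones makes it augmented.

augmented fifth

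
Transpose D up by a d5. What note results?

Ab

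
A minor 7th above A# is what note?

G#

A up a major seventh is G#, so the target letter is G.
From A#, a minor seventh is 10 semitones up: G#.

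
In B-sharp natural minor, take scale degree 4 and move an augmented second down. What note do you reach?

Scale degree 4 of B# natural minor is E#.
An augmented second (3 semitones) below E# lands on the letter D, giving D.

D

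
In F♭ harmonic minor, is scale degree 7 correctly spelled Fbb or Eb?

Each scale degree takes a distinct letter name. Degree 7 of a scale on F must use the letter E.
Eb and Fbb are enharmonically the same pitch, but only Eb uses the letter E, so it is the correct spelling here.

Eb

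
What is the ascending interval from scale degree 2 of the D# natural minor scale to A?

Scale degree 2 of D# natural minor is E#.
E# up to A: letters E→A make it a fourth; 4 semitones makes it diminished.

diminished fourth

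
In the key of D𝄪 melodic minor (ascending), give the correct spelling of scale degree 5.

A##

Degree 5 takes the letter 4 steps above D, which is A.
In melodic minor (ascending), degree 5 sits 7 semitones above the tonic. D## + 7 semitones is pitch class 11, spelled on A as A##.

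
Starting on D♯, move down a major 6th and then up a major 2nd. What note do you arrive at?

G#

A major sixth down from D# is F# (letter F, 9 semitones down).
A major second up from F# is G# (letter G, 2 semitones up).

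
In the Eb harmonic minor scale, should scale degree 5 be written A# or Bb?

Bb

Each scale degree takes a distinct letter name. Degree 5 of a scale on E must use the letter B.
Bb and A# are enharmonically the same pitch, but only Bb uses the letter B, so it is the correct spelling here.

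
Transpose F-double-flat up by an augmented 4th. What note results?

A fourth above F lands on the letter B.
An augmented fourth spans 6 semitones, so Fbb moves to pitch class 9. On the letter B that is Bbb.

Bbb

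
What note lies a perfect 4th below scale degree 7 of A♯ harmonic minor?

D##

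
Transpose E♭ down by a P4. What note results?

Bb

E down a perfect fourth is B, so the target letter is B.
From Eb, a perfect fourth is 5 semitones down: Bb.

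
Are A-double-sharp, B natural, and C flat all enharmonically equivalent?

A## = pitch class 11 and B = pitch class 11 and Cb = pitch class 11 — the same pitch class, so they are enharmonic equivalents.

Yes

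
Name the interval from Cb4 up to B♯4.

doubly augmented seventh

Counting letters C–D–E–F–G–A–B gives a seventh.
Cb→B# = 13 semitones, 2 wider than the major seventh (11), so doubly augmented.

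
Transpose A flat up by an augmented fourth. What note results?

A fourth above A lands on the letter D.
An augmented fourth spans 6 semitones, so Ab moves to pitch class 2. On the letter D that is D.

D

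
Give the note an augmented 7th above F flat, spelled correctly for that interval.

E

A seventh above F lands on the letter E.
An augmented seventh spans 12 semitones, so Fb moves to pitch class 4. On the letter E that is E.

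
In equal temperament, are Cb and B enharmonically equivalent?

Cb = pitch class 11 and B = pitch class 11 — the same pitch class, so they are enharmonic equivalents.

Yes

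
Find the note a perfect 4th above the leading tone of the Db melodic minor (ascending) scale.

F

The leading tone of Db melodic minor (ascending) is C.
A perfect fourth (5 semitones) above C lands on the letter F, giving F.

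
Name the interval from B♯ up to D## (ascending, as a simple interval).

major third

The letter names run B→D, a span of 2 letter steps, so the interval is some kind of third.
B# to D## is 4 semitones. A major third is 4, so 4 makes it major.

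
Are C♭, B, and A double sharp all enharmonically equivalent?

Yes

Cb is pitch class 11; B is pitch class 11; A## is pitch class 11.
All spellings map to pitch class 11, so they are enharmonically equivalent.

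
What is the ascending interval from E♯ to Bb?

doubly diminished fifth

Counting letters E–F–G–A–B gives a fifth.
E#→Bb = 5 semitones, 2 narrower than the perfect fifth (7), so doubly diminished.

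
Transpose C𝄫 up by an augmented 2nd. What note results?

A second above C lands on the letter D.
An augmented second spans 3 semitones, so Cbb moves to pitch class 1. On the letter D that is Db.

Db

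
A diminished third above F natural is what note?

Abb

A third above F lands on the letter A.
A diminished third spans 2 semitones, so F moves to pitch class 7. On the letter A that is Abb.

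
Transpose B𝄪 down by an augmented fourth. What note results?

A fourth below B lands on the letter F.
An augmented fourth spans 6 semitones, so B## moves to pitch class 7. On the letter F that is F##.

F##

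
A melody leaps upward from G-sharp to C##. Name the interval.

augmented fourth

Counting letters G–A–B–C gives a fourth.
G#→C## = 6 semitones, 1 wider than the perfect fourth (5), so augmented.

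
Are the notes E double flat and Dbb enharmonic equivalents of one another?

No

Two spellings are enharmonically equivalent only if they share a pitch class.
Here Ebb → 2, Dbb → 0; 0 ≠ 2, so they are not.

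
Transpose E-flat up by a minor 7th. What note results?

E up a major seventh is D#, so the target letter is D.
From Eb, a minor seventh is 10 semitones up: Db.

Db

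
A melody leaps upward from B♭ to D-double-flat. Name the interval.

diminished third

Counting letters B–C–D gives a third.
Bb→Dbb = 2 semitones, 2 narrower than the major third (4), so diminished.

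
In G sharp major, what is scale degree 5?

D#

The G# major scale runs G# A# B# C# D# E# F##.
Degree 5 is D#.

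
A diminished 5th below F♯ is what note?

F down a perfect fifth is Bb, so the target letter is B.
From F#, a diminished fifth is 6 semitones down: B#.

B#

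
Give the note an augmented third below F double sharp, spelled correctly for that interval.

F down a major third is Db, so the target letter is D.
From F##, an augmented third is 5 semitones down: D.

D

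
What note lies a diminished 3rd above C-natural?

Ebb

A third above C lands on the letter E.
A diminished third spans 2 semitones, so C moves to pitch class 2. On the letter E that is Ebb.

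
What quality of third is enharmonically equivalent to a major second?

diminished

A major second spans 2 semitones.
A third spanning 2 semitones is diminished (the major third is 4).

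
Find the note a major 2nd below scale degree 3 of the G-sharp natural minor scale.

A

Scale degree 3 of G# natural minor is B.
A major second (2 semitones) below B lands on the letter A, giving A.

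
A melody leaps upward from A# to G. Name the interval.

diminished seventh

Counting letters A–B–C–D–E–F–G gives a seventh.
A#→G = 9 semitones, 2 narrower than the major seventh (11), so diminished.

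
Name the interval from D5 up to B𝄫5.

diminished sixth

Counting letters D–E–F–G–A–B gives a sixth.
D→Bbb = 7 semitones, 2 narrower than the major sixth (9), so diminished.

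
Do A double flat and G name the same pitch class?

Yes

Abb is pitch class 7; G is pitch class 7.
All spellings map to pitch class 7, so they are enharmonically equivalent.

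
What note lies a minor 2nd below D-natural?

C#

D down a major second is C, so the target letter is C.
From D, a minor second is 1 semitone down: C#.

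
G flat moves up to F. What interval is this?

The letter names run G→F, a span of 6 letter steps, so the interval is some kind of seventh.
Gb to F is 11 semitones. A major seventh is 11, so 11 makes it major.

major seventh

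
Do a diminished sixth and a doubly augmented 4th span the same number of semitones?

Yes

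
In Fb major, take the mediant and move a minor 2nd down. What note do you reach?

G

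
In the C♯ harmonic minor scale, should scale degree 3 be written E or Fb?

Each scale degree takes a distinct letter name. Degree 3 of a scale on C must use the letter E.
E and Fb are enharmonically the same pitch, but only E uses the letter E, so it is the correct spelling here.

E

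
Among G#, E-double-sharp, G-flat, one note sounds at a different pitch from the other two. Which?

G#

In 12-tone equal temperament, enharmonic equivalents share a pitch class. G# is pitch class 8; E## is pitch class 6; Gb is pitch class 6.
E## and Gb share pitch class 6, while G# is pitch class 8.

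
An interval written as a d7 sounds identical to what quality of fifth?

A diminished seventh spans 9 semitones.
A fifth spanning 9 semitones is doubly augmented (the perfect fifth is 7).

doubly augmented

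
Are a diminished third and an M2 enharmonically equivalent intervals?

Yes

A diminished third spans 2 semitones; a major second spans 2.
They are enharmonically equivalent.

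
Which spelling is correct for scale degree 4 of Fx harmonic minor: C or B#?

Each scale degree takes a distinct letter name. Degree 4 of a scale on F must use the letter B.
B# and C are enharmonically the same pitch, but only B# uses the letter B, so it is the correct spelling here.

B#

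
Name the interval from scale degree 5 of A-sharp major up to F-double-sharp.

Scale degree 5 of A# major is E#.
E# up to F##: letters E→F make it a second; 2 semitones makes it major.

major second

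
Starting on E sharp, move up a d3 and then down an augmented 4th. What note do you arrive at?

A diminished third up from E# is G (letter G, 2 semitones up).
An augmented fourth down from G is Db (letter D, 6 semitones down).

Db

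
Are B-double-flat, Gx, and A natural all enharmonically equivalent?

Bbb is pitch class 9; G## is pitch class 9; A is pitch class 9.
All spellings map to pitch class 9, so they are enharmonically equivalent.

Yes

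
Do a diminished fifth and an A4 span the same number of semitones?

A diminished fifth spans 6 semitones; an augmented fourth spans 6.
They are enharmonically equivalent.

Yes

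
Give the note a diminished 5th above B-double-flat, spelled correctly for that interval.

B up a perfect fifth is F#, so the target letter is F.
From Bbb, a diminished fifth is 6 semitones up: Fbb.

Fbb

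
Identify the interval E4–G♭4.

The letter names run E→G, a span of 2 letter steps, so the interval is some kind of third.
E to Gb is 2 semitones. A major third is 4, so 2 makes it diminished.

diminished third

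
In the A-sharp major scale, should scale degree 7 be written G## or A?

Each scale degree takes a distinct letter name. Degree 7 of a scale on A must use the letter G.
G## and A are enharmonically the same pitch, but only G## uses the letter G, so it is the correct spelling here.

G##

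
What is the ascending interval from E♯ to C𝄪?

major sixth

Counting letters E–F–G–A–B–C gives a sixth.
E#→C## = 9 semitones, exactly the major sixth.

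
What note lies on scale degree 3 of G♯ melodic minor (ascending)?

B

Degree 3 takes the letter 2 steps above G, which is B.
In melodic minor (ascending), degree 3 sits 3 semitones above the tonic. G# + 3 semitones is pitch class 11, spelled on B as B.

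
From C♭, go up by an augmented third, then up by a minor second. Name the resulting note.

An augmented third up from Cb is E (letter E, 5 semitones up).
A minor second up from E is F (letter F, 1 semitone up).

F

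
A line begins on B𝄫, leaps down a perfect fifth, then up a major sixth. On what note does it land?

Cb

A perfect fifth down from Bbb is Ebb (letter E, 7 semitones down).
A major sixth up from Ebb is Cb (letter C, 9 semitones up).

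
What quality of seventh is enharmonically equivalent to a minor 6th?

doubly diminished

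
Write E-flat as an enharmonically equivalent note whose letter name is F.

Fbb

Plain F sits 2 semitones above Eb, so on the letter F the same pitch needs a double flat: Fbb.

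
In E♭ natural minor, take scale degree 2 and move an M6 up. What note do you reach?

Scale degree 2 of Eb natural minor is F.
A major sixth (9 semitones) above F lands on the letter D, giving D.

D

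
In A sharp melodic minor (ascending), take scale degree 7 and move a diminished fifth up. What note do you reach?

Scale degree 7 of A# melodic minor (ascending) is G##.
A diminished fifth (6 semitones) above G## lands on the letter D, giving D#.

D#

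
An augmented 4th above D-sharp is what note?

D up a perfect fourth is G, so the target letter is G.
From D#, an augmented fourth is 6 semitones up: G##.

G##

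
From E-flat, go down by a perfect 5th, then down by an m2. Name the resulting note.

A perfect fifth down from Eb is Ab (letter A, 7 semitones down).
A minor second down from Ab is G (letter G, 1 semitone down).

G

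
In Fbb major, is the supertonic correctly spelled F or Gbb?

Each scale degree takes a distinct letter name. Degree 2 of a scale on F must use the letter G.
Gbb and F are enharmonically the same pitch, but only Gbb uses the letter G, so it is the correct spelling here.

Gbb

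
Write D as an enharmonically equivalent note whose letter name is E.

Ebb

Plain E sits 2 semitones above D, so on the letter E the same pitch needs a double flat: Ebb.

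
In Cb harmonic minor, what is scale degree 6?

Abb

Degree 6 takes the letter 5 steps above C, which is A.
In harmonic minor, degree 6 sits 8 semitones above the tonic. Cb + 8 semitones is pitch class 7, spelled on A as Abb.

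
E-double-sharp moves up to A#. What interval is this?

diminished fourth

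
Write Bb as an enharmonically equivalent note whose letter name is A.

A#

Bb is pitch class 10. The letter A alone is pitch class 9.
To reach pitch class 10 from A requires an offset of +1 semitone, i.e. sharp: A#.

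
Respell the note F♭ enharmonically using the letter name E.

Fb is pitch class 4. The letter E alone is pitch class 4.
Pitch class 4 on E needs no accidental: E.

E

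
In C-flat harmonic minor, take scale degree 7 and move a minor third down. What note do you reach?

Scale degree 7 of Cb harmonic minor is Bb.
A minor third (3 semitones) below Bb lands on the letter G, giving G.

G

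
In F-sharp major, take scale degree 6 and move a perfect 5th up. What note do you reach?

A#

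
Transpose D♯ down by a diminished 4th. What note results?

A##

A fourth below D lands on the letter A.
A diminished fourth spans 4 semitones, so D# moves to pitch class 11. On the letter A that is A##.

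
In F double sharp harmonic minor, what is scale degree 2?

G##

The F## harmonic minor scale runs F## G## A# B# C## D# E##.
Degree 2 is G##.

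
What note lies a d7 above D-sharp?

A seventh above D lands on the letter C.
A diminished seventh spans 9 semitones, so D# moves to pitch class 0. On the letter C that is C.

C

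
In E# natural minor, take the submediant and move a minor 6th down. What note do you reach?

The submediant of E# natural minor is C#.
A minor sixth (8 semitones) below C# lands on the letter E, giving E#.

E#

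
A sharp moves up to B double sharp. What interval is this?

The letter names run A→B, a span of 1 letter step, so the interval is some kind of second.
A# to B## is 3 semitones. A major second is 2, so 3 makes it augmented.

augmented second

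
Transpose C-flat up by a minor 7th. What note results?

Bbb

A seventh above C lands on the letter B.
A minor seventh spans 10 semitones, so Cb moves to pitch class 9. On the letter B that is Bbb.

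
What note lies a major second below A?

A second below A lands on the letter G.
A major second spans 2 semitones, so A moves to pitch class 7. On the letter G that is G.

G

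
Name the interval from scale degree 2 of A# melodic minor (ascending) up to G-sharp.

Scale degree 2 of A# melodic minor (ascending) is B#.
B# up to G#: letters B→G make it a sixth; 8 semitones makes it minor.

minor sixth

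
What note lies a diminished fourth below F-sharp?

A fourth below F lands on the letter C.
A diminished fourth spans 4 semitones, so F# moves to pitch class 2. On the letter C that is C##.

C##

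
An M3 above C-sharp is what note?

E#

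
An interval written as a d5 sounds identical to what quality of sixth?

doubly diminished

A diminished fifth spans 6 semitones.
A sixth spanning 6 semitones is doubly diminished (the major sixth is 9).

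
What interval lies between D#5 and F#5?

minor third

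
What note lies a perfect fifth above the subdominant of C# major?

C#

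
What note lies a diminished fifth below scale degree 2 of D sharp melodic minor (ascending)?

A##

Scale degree 2 of D# melodic minor (ascending) is E#.
A diminished fifth (6 semitones) below E# lands on the letter A, giving A##.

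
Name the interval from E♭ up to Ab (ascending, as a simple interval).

perfect fourth

Counting letters E–F–G–A gives a fourth.
Eb→Ab = 5 semitones, exactly the perfect fourth.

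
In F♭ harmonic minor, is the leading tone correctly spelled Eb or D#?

Each scale degree takes a distinct letter name. Degree 7 of a scale on F must use the letter E.
Eb and D# are enharmonically the same pitch, but only Eb uses the letter E, so it is the correct spelling here.

Eb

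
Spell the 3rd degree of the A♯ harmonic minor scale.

The A# harmonic minor scale runs A# B# C# D# E# F# G##.
Degree 3 is C#.

C#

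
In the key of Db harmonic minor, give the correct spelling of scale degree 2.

Eb

The Db harmonic minor scale runs Db Eb Fb Gb Ab Bbb C.
Degree 2 is Eb.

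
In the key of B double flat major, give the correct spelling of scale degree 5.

The Bbb major scale runs Bbb Cb Db Ebb Fb Gb Ab.
Degree 5 is Fb.

Fb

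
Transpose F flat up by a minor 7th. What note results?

Ebb

A seventh above F lands on the letter E.
A minor seventh spans 10 semitones, so Fb moves to pitch class 2. On the letter E that is Ebb.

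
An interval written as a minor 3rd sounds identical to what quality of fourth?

A minor third spans 3 semitones.
A fourth spanning 3 semitones is doubly diminished (the perfect fourth is 5).

doubly diminished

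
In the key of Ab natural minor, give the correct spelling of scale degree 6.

Degree 6 takes the letter 5 steps above A, which is F.
In natural minor, degree 6 sits 8 semitones above the tonic. Ab + 8 semitones is pitch class 4, spelled on F as Fb.

Fb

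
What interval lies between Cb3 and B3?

augmented seventh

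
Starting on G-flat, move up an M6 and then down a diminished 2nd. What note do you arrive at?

A major sixth up from Gb is Eb (letter E, 9 semitones up).
A diminished second down from Eb is D# (letter D, 0 semitones down).

D#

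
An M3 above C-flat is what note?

C up a major third is E, so the target letter is E.
From Cb, a major third is 4 semitones up: Eb.

Eb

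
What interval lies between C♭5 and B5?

augmented seventh

The letter names run C→B, a span of 6 letter steps, so the interval is some kind of seventh.
Cb to B is 12 semitones. A major seventh is 11, so 12 makes it augmented.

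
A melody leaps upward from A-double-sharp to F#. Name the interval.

diminished sixth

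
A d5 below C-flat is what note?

F

C down a perfect fifth is F, so the target letter is F.
From Cb, a diminished fifth is 6 semitones down: F.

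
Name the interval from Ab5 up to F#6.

The letter names run A→F, a span of 5 letter steps, so the interval is some kind of sixth.
Ab to F# is 10 semitones. A major sixth is 9, so 10 makes it augmented.

augmented sixth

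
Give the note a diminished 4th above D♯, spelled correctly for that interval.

G

A fourth above D lands on the letter G.
A diminished fourth spans 4 semitones, so D# moves to pitch class 7. On the letter G that is G.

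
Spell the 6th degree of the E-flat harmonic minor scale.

Degree 6 takes the letter 5 steps above E, which is C.
In harmonic minor, degree 6 sits 8 semitones above the tonic. Eb + 8 semitones is pitch class 11, spelled on C as Cb.

Cb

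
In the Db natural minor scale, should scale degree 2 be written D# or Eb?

Eb

Each scale degree takes a distinct letter name. Degree 2 of a scale on D must use the letter E.
Eb and D# are enharmonically the same pitch, but only Eb uses the letter E, so it is the correct spelling here.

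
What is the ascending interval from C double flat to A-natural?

doubly augmented sixth

Counting letters C–D–E–F–G–A gives a sixth.
Cbb→A = 11 semitones, 2 wider than the major sixth (9), so doubly augmented.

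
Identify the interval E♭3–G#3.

augmented third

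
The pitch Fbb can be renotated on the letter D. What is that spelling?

D#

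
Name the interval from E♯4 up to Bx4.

The letter names run E→B, a span of 4 letter steps, so the interval is some kind of fifth.
E# to B## is 8 semitones. A perfect fifth is 7, so 8 makes it augmented.

augmented fifth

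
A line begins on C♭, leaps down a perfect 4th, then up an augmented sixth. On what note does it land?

A perfect fourth down from Cb is Gb (letter G, 5 semitones down).
An augmented sixth up from Gb is E (letter E, 10 semitones up).

E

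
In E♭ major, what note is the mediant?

The Eb major scale runs Eb F G Ab Bb C D.
Degree 3 is G.

G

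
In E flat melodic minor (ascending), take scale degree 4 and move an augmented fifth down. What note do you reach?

Scale degree 4 of Eb melodic minor (ascending) is Ab.
An augmented fifth (8 semitones) below Ab lands on the letter D, giving Dbb.

Dbb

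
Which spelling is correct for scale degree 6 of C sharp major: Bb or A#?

A#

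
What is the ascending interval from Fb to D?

The letter names run F→D, a span of 5 letter steps, so the interval is some kind of sixth.
Fb to D is 10 semitones. A major sixth is 9, so 10 makes it augmented.

augmented sixth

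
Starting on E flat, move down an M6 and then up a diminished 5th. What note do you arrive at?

A major sixth down from Eb is Gb (letter G, 9 semitones down).
A diminished fifth up from Gb is Dbb (letter D, 6 semitones up).

Dbb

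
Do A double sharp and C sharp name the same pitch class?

No

Two spellings are enharmonically equivalent only if they share a pitch class.
Here A## → 11, C# → 1; 1 ≠ 11, so they are not.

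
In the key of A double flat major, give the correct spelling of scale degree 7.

Gb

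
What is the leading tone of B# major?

A##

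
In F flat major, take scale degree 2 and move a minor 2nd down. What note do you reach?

Scale degree 2 of Fb major is Gb.
A minor second (1 semitone) below Gb lands on the letter F, giving F.

F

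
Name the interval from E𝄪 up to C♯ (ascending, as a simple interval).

Counting letters E–F–G–A–B–C gives a sixth.
E##→C# = 7 semitones, 2 narrower than the major sixth (9), so diminished.

diminished sixth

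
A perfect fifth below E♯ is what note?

E down a perfect fifth is A, so the target letter is A.
From E#, a perfect fifth is 7 semitones down: A#.

A#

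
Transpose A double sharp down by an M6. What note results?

A down a major sixth is C, so the target letter is C.
From A##, a major sixth is 9 semitones down: C##.

C##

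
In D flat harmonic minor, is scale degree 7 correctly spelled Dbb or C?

C

Each scale degree takes a distinct letter name. Degree 7 of a scale on D must use the letter C.
C and Dbb are enharmonically the same pitch, but only C uses the letter C, so it is the correct spelling here.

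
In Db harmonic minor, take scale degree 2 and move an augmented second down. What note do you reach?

Dbb

Scale degree 2 of Db harmonic minor is Eb.
An augmented second (3 semitones) below Eb lands on the letter D, giving Dbb.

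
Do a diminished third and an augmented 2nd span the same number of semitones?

No

A diminished third spans 2 semitones; an augmented second spans 3.
The spans differ, so they are not enharmonic equivalents.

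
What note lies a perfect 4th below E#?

B#

E down a perfect fourth is B, so the target letter is B.
From E#, a perfect fourth is 5 semitones down: B#.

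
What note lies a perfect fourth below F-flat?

F down a perfect fourth is C, so the target letter is C.
From Fb, a perfect fourth is 5 semitones down: Cb.

Cb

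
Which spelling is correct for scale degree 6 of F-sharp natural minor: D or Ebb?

D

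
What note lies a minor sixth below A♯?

A sixth below A lands on the letter C.
A minor sixth spans 8 semitones, so A# moves to pitch class 2. On the letter C that is C##.

C##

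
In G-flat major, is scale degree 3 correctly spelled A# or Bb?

Bb

Each scale degree takes a distinct letter name. Degree 3 of a scale on G must use the letter B.
Bb and A# are enharmonically the same pitch, but only Bb uses the letter B, so it is the correct spelling here.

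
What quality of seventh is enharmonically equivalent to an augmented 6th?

minor

An augmented sixth spans 10 semitones.
A seventh spanning 10 semitones is minor (the major seventh is 11).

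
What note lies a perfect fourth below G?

G down a perfect fourth is D, so the target letter is D.
From G, a perfect fourth is 5 semitones down: D.

D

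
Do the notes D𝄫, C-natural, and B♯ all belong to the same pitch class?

Dbb = pitch class 0 and C = pitch class 0 and B# = pitch class 0 — the same pitch class, so they are enharmonic equivalents.

Yes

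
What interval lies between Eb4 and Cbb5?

diminished sixth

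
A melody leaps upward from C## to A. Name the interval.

Counting letters C–D–E–F–G–A gives a sixth.
C##→A = 7 semitones, 2 narrower than the major sixth (9), so diminished.

diminished sixth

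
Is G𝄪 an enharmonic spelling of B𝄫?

Yes

G## is pitch class 9; Bbb is pitch class 9.
All spellings map to pitch class 9, so they are enharmonically equivalent.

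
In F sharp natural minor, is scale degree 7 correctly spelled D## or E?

Each scale degree takes a distinct letter name. Degree 7 of a scale on F must use the letter E.
E and D## are enharmonically the same pitch, but only E uses the letter E, so it is the correct spelling here.

E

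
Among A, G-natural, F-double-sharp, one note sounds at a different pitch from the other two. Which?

In 12-tone equal temperament, enharmonic equivalents share a pitch class. A is pitch class 9; G is pitch class 7; F## is pitch class 7.
G and F## share pitch class 7, while A is pitch class 9.

A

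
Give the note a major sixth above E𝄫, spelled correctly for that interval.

Cb

A sixth above E lands on the letter C.
A major sixth spans 9 semitones, so Ebb moves to pitch class 11. On the letter C that is Cb.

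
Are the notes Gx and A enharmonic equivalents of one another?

Yes

G## is pitch class 9; A is pitch class 9.
All spellings map to pitch class 9, so they are enharmonically equivalent.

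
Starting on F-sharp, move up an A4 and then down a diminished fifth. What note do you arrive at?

An augmented fourth up from F# is B# (letter B, 6 semitones up).
A diminished fifth down from B# is E## (letter E, 6 semitones down).

E##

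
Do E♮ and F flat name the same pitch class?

Yes

E is pitch class 4; Fb is pitch class 4.
All spellings map to pitch class 4, so they are enharmonically equivalent.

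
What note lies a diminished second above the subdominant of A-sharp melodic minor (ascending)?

Eb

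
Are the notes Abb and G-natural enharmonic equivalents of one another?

Yes

Abb is pitch class 7; G is pitch class 7.
All spellings map to pitch class 7, so they are enharmonically equivalent.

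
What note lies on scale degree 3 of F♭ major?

Ab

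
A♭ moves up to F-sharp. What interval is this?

Counting letters A–B–C–D–E–F gives a sixth.
Ab→F# = 10 semitones, 1 wider than the major sixth (9), so augmented.

augmented sixth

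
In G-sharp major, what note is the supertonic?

Degree 2 takes the letter 1 step above G, which is A.
In major, degree 2 sits 2 semitones above the tonic. G# + 2 semitones is pitch class 10, spelled on A as A#.

A#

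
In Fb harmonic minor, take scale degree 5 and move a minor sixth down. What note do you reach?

Eb

Scale degree 5 of Fb harmonic minor is Cb.
A minor sixth (8 semitones) below Cb lands on the letter E, giving Eb.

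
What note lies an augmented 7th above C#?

A seventh above C lands on the letter B.
An augmented seventh spans 12 semitones, so C# moves to pitch class 1. On the letter B that is B##.

B##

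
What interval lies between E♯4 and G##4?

major third

The letter names run E→G, a span of 2 letter steps, so the interval is some kind of third.
E# to G## is 4 semitones. A major third is 4, so 4 makes it major.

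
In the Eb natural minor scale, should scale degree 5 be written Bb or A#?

Bb

Each scale degree takes a distinct letter name. Degree 5 of a scale on E must use the letter B.
Bb and A# are enharmonically the same pitch, but only Bb uses the letter B, so it is the correct spelling here.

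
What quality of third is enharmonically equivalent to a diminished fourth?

A diminished fourth spans 4 semitones.
A third spanning 4 semitones is major (the major third is 4).

major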